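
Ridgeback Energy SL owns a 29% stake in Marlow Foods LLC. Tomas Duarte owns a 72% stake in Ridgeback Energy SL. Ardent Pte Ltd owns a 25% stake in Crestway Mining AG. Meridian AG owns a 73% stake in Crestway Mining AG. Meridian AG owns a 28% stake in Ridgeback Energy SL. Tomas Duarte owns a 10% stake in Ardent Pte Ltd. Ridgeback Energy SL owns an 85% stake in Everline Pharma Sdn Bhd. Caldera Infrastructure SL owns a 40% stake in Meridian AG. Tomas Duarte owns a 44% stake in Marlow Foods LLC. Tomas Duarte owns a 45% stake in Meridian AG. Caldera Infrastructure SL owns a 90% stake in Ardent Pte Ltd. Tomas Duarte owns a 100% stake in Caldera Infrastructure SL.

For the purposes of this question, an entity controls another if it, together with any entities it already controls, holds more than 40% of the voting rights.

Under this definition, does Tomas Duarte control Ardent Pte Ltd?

Yes

Tomas holds 100% of Caldera, so Tomas controls Caldera.
Tomas and Caldera together hold 10% + 90% = 100% of Ardent, so Tomas controls Ardent.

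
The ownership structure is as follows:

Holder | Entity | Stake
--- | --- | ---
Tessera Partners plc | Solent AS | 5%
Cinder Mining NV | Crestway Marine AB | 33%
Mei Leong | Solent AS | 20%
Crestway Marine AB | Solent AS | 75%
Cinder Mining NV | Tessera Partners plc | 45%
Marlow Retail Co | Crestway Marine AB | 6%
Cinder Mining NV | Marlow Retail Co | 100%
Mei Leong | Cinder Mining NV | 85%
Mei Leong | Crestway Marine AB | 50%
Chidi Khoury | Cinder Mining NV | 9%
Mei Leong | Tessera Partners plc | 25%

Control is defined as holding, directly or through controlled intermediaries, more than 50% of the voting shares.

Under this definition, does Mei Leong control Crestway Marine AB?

Yes

Mei holds 85% of Cinder, so Mei controls Cinder.
Cinder holds 100% of Marlow, so Mei controls Marlow.
Cinder and Marlow and Mei together hold 33% + 6% + 50% = 89% of Crestway, so Mei controls Crestway.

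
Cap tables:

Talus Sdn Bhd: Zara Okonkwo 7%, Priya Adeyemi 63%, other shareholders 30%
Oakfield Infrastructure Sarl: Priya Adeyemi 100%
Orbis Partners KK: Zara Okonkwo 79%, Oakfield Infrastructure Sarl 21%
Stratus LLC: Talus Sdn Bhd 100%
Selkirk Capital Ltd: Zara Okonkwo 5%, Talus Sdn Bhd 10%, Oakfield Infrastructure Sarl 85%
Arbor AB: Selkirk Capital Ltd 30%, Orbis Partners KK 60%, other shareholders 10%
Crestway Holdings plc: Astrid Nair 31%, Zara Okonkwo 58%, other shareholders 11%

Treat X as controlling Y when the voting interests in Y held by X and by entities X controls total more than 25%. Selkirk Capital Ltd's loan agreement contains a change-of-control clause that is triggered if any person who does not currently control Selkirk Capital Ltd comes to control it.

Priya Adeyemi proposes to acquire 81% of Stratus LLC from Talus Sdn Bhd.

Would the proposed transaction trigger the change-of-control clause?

No

The purchase adds only to Priya's holdings (Talus's stake shrinks), so Priya is the only person who could newly come to control Selkirk.
Priya holds 63% of Talus, so Priya controls Talus.
Priya holds 100% of Oakfield, so Priya controls Oakfield.
Talus and Oakfield together hold 10% + 85% = 95% of Selkirk, so Priya controls Selkirk.
So Priya already controls Selkirk before the transaction.
After the purchase, Priya holds 81% of Stratus directly, and Talus's stake falls to 19%.
Priya controlled Selkirk already, so this is not a new person acquiring control; every other person's position is unchanged or reduced.
No new person acquires control, so the clause is not triggered.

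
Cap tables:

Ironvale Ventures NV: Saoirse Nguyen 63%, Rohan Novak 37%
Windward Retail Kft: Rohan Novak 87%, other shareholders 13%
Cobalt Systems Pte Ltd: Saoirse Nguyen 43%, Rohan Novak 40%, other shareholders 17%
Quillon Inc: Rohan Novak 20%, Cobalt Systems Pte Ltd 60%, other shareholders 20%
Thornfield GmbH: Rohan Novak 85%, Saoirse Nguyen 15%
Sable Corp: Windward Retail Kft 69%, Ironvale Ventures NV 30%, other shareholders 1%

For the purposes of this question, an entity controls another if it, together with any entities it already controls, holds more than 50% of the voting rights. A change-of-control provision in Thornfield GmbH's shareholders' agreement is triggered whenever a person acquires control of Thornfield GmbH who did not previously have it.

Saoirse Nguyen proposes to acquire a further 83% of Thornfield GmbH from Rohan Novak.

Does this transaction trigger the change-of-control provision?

The purchase adds only to Saoirse's holdings (Rohan's stake shrinks), so Saoirse is the only person who could newly come to control Thornfield.
Saoirse holds 63% of Ironvale, so Saoirse controls Ironvale.
In Thornfield, Saoirse's side holds only 15%, not > 50%.
So before the transaction, Saoirse does not control Thornfield.
After the purchase, Saoirse's direct stake in Thornfield rises to 15% + 83% = 98%, and Rohan's stake falls to 2%.
Saoirse holds 98% of Thornfield, so Saoirse controls Thornfield.
Saoirse did not control Thornfield before and does after, so the clause is triggered.

Yes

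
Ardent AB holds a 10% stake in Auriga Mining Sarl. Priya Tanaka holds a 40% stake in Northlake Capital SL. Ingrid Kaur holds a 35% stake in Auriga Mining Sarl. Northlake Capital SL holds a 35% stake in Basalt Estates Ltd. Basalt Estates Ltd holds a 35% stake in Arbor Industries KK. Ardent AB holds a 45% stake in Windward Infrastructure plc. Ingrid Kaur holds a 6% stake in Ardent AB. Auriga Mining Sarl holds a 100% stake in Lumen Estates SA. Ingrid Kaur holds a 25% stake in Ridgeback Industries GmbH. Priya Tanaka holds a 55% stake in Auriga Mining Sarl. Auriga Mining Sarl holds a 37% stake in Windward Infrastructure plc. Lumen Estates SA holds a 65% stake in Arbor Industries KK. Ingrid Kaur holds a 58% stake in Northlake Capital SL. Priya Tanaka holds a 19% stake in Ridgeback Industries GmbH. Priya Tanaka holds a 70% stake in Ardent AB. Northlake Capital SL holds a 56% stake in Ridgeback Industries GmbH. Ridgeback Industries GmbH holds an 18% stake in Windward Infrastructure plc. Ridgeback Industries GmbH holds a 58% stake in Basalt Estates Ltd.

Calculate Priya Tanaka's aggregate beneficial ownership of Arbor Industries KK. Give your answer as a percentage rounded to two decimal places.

53.60%

Priya reaches Arbor along 5 paths.
Via Ardent → Auriga → Lumen: 70% × 10% × 100% × 65% = 4.55%.
Via Auriga → Lumen: 55% × 100% × 65% = 35.75%.
Via Northlake → Basalt: 40% × 35% × 35% = 4.9%.
Via Ridgeback → Basalt: 19% × 58% × 35% = 3.857%.
Via Northlake → Ridgeback → Basalt: 40% × 56% × 58% × 35% = 4.5472%.
Total: 4.55% + 35.75% + 4.9% + 3.857% + 4.5472% = 53.6042%.
Rounded: 53.60%.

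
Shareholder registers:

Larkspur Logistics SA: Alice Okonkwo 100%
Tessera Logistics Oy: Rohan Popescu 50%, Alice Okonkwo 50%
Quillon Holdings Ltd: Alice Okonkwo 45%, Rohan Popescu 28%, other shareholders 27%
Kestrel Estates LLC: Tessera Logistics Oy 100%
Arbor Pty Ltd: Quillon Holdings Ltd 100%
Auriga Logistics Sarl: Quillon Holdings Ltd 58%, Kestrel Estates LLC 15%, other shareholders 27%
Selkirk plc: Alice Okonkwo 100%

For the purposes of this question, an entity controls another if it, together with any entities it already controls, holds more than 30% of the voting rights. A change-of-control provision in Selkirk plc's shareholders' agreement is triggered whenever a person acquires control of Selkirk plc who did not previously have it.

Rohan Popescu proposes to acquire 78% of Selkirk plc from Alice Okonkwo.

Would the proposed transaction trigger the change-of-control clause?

Yes

The purchase adds only to Rohan's holdings (Alice's stake shrinks), so Rohan is the only person who could newly come to control Selkirk.
Rohan holds 50% of Tessera, so Rohan controls Tessera.
Tessera holds 100% of Kestrel, so Rohan controls Kestrel.
Neither Rohan nor any entity Rohan controls holds any voting interest in Selkirk.
So before the transaction, Rohan does not control Selkirk.
After the purchase, Rohan holds 78% of Selkirk directly, and Alice's stake falls to 22%.
Rohan holds 78% of Selkirk, so Rohan controls Selkirk.
Rohan did not control Selkirk before and does after, so the clause is triggered.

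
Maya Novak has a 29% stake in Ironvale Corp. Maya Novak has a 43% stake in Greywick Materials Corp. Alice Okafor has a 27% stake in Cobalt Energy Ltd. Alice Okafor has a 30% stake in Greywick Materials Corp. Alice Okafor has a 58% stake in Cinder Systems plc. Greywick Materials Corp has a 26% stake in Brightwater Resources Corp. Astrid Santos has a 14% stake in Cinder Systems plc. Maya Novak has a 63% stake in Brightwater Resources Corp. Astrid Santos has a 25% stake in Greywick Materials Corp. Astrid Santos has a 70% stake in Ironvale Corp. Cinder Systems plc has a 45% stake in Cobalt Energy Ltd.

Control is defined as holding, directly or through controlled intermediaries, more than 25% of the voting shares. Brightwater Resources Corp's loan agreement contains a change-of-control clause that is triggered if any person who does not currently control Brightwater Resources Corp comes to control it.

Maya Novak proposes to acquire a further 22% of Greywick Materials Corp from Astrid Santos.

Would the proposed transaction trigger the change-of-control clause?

The purchase adds only to Maya's holdings (Astrid's stake shrinks), so Maya is the only person who could newly come to control Brightwater.
Maya holds 43% of Greywick, so Maya controls Greywick.
Greywick and Maya together hold 26% + 63% = 89% of Brightwater, so Maya controls Brightwater.
So Maya already controls Brightwater before the transaction.
After the purchase, Maya's direct stake in Greywick rises to 43% + 22% = 65%, and Astrid's stake falls to 3%.
Maya controlled Brightwater already, so this is not a new person acquiring control; every other person's position is unchanged or reduced.
No new person acquires control, so the clause is not triggered.

No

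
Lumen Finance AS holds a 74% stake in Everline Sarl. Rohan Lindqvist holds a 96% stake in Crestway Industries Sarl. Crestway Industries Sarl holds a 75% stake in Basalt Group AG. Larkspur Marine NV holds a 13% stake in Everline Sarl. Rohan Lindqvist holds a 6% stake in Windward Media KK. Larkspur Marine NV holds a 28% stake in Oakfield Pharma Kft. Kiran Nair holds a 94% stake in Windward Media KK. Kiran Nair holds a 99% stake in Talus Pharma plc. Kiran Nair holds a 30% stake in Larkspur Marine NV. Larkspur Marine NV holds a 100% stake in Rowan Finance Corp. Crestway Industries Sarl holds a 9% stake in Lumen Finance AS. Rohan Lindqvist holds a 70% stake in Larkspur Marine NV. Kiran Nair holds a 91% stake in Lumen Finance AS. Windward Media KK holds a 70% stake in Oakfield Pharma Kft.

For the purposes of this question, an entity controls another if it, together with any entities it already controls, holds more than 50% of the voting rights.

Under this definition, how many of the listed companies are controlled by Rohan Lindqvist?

4

Rohan holds 70% of Larkspur, so Rohan controls Larkspur.
Rohan holds 96% of Crestway, so Rohan controls Crestway.
Crestway holds 75% of Basalt, so Rohan controls Basalt.
Larkspur holds 100% of Rowan, so Rohan controls Rowan.
No other company's threshold is met.
Rohan controls 4 companies.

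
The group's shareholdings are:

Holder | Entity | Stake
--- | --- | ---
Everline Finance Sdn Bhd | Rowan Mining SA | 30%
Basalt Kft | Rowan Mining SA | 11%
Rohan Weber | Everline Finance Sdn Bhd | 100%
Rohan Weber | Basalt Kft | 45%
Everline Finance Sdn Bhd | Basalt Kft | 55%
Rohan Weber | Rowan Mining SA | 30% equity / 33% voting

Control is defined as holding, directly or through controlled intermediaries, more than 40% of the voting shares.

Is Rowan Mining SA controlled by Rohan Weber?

Rohan holds 100% of Everline, so Rohan controls Everline.
Everline and Rohan together hold 55% + 45% = 100% of Basalt, so Rohan controls Basalt.
Basalt and Everline and Rohan together hold 11% + 30% + 33% = 74% of Rowan, so Rohan controls Rowan.

Yes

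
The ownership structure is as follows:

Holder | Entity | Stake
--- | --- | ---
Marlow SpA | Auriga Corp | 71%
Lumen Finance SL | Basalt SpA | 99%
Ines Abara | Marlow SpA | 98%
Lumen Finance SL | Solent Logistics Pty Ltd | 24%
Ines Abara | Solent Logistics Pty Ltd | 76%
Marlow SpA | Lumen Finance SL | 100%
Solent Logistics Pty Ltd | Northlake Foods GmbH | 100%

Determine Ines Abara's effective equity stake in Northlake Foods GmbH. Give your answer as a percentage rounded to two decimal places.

99.52%

Ines reaches Northlake along 2 paths.
Via Marlow → Lumen → Solent: 98% × 100% × 24% × 100% = 23.52%.
Via Solent: 76% × 100% = 76%.
Total: 23.52% + 76% = 99.52%.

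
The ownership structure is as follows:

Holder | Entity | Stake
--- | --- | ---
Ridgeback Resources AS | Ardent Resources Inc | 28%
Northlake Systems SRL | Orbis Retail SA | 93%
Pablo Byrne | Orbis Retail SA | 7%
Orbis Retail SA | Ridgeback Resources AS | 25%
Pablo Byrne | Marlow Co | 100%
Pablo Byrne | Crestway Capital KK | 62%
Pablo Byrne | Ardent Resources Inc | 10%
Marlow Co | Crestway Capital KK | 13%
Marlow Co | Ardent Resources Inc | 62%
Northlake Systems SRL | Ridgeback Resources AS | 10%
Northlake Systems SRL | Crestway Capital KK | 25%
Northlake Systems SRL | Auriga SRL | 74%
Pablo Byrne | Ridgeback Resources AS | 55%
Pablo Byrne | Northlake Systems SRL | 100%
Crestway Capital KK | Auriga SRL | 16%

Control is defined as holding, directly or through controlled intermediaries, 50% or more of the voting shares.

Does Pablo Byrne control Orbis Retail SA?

Pablo holds 100% of Northlake, so Pablo controls Northlake.
Pablo and Northlake together hold 7% + 93% = 100% of Orbis, so Pablo controls Orbis.

Yes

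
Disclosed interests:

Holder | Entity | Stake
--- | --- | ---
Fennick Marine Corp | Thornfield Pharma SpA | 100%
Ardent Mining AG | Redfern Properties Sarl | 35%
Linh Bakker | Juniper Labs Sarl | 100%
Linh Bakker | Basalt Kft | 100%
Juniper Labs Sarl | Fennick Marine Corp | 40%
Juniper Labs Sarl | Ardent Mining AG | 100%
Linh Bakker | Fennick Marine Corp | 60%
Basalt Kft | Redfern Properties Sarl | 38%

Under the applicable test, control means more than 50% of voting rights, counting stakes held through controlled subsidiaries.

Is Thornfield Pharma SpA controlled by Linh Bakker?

Linh holds 100% of Juniper, so Linh controls Juniper.
Juniper and Linh together hold 40% + 60% = 100% of Fennick, so Linh controls Fennick.
Fennick holds 100% of Thornfield, so Linh controls Thornfield.

Yes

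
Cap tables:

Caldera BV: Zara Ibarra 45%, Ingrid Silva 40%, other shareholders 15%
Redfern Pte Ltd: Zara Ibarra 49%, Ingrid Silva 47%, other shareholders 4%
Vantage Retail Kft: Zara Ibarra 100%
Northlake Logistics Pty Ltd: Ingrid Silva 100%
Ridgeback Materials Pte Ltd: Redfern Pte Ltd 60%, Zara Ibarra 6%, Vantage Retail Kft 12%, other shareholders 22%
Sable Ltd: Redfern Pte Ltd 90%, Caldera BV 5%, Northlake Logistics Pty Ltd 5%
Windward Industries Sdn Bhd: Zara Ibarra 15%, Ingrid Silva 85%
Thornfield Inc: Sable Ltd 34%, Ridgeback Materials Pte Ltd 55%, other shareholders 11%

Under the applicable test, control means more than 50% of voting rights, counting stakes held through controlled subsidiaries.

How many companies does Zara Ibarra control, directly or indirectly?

1

Zara holds 100% of Vantage, so Zara controls Vantage.
No other company's threshold is met.
Zara controls 1 company.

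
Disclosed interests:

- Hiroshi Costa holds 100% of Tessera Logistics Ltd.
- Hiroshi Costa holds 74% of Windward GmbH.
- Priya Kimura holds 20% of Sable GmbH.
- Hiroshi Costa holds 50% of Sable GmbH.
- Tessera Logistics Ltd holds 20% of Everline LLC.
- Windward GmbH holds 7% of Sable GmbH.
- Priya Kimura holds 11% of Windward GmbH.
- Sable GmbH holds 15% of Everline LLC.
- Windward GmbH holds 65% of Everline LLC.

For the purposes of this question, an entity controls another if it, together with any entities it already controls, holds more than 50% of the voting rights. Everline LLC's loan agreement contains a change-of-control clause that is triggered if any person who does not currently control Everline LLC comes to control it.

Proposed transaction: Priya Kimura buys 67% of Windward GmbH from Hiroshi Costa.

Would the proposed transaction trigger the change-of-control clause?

The purchase adds only to Priya's holdings (Hiroshi's stake shrinks), so Priya is the only person who could newly come to control Everline.
Priya's largest direct stake is 20% in Sable, which does not meet the threshold, so Priya controls no company.
Neither Priya nor any entity Priya controls holds any voting interest in Everline.
So before the transaction, Priya does not control Everline.
After the purchase, Priya's direct stake in Windward rises to 11% + 67% = 78%, and Hiroshi's stake falls to 7%.
Priya holds 78% of Windward, so Priya controls Windward.
Windward holds 65% of Everline, so Priya controls Everline.
Priya did not control Everline before and does after, so the clause is triggered.

Yes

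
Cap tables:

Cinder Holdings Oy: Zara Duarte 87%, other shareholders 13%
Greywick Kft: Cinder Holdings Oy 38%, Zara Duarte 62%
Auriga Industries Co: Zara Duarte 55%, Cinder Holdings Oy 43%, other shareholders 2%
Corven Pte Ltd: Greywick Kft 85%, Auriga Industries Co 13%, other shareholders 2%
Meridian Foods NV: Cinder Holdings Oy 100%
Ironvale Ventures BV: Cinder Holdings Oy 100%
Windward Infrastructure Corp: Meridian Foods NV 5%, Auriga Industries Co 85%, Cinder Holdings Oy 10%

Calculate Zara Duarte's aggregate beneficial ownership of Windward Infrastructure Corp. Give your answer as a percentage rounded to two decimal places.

Zara reaches Windward along 4 paths.
Via Cinder → Meridian: 87% × 100% × 5% = 4.35%.
Via Auriga: 55% × 85% = 46.75%.
Via Cinder → Auriga: 87% × 43% × 85% = 31.7985%.
Via Cinder: 87% × 10% = 8.7%.
Total: 4.35% + 46.75% + 31.7985% + 8.7% = 91.5985%.
Rounded: 91.60%.

91.60%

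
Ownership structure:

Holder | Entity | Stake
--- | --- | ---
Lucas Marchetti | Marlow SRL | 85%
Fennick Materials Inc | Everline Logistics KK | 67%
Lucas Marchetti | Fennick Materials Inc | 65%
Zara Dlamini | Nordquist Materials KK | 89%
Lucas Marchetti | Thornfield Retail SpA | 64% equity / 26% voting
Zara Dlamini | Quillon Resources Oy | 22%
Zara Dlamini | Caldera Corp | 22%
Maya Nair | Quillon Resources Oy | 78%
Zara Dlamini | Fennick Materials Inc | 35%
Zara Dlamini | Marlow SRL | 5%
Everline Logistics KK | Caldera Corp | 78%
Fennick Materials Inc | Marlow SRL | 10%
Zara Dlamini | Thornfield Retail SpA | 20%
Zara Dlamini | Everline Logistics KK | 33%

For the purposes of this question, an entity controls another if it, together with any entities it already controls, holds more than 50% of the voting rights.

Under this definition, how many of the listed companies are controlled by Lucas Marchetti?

4

Lucas holds 65% of Fennick, so Lucas controls Fennick.
Fennick holds 67% of Everline, so Lucas controls Everline.
Everline holds 78% of Caldera, so Lucas controls Caldera.
Fennick and Lucas together hold 10% + 85% = 95% of Marlow, so Lucas controls Marlow.
No other company's threshold is met.
Lucas controls 4 companies.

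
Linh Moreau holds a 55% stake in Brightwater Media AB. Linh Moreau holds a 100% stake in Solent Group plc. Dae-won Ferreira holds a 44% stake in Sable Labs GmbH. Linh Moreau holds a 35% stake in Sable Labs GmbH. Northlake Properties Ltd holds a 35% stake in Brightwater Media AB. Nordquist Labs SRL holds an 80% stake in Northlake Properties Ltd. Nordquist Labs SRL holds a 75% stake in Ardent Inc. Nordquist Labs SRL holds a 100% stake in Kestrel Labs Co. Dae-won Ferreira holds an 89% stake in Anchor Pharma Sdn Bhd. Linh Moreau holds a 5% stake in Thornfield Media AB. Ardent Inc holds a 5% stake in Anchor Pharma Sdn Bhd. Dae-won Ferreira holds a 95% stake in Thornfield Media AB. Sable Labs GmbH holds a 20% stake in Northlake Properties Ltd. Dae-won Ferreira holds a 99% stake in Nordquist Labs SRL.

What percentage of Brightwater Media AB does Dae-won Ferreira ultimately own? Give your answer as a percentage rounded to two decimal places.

30.80%

Dae-won reaches Brightwater along 2 paths.
Via Nordquist → Northlake: 99% × 80% × 35% = 27.72%.
Via Sable → Northlake: 44% × 20% × 35% = 3.08%.
Total: 27.72% + 3.08% = 30.8%.
Rounded: 30.80%.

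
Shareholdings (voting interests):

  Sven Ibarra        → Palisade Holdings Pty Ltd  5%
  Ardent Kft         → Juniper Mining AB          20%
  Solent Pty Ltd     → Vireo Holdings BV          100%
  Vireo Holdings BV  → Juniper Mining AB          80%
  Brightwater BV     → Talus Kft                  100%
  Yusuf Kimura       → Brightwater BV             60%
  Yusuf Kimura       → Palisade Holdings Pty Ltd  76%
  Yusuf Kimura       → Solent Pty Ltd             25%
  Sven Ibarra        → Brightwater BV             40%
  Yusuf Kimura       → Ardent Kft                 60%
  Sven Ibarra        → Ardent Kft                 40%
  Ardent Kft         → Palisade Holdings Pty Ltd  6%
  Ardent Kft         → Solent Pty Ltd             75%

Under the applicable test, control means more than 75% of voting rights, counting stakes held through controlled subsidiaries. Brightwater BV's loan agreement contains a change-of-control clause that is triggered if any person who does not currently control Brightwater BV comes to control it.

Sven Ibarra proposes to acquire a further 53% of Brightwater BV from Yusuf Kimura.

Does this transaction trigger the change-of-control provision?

The purchase adds only to Sven's holdings (Yusuf's stake shrinks), so Sven is the only person who could newly come to control Brightwater.
Sven's largest direct stake is 40% in Ardent, which does not meet the threshold, so Sven controls no company.
In Brightwater, Sven's side holds only 40%, not > 75%.
So before the transaction, Sven does not control Brightwater.
After the purchase, Sven's direct stake in Brightwater rises to 40% + 53% = 93%, and Yusuf's stake falls to 7%.
Sven holds 93% of Brightwater, so Sven controls Brightwater.
Sven did not control Brightwater before and does after, so the clause is triggered.

Yes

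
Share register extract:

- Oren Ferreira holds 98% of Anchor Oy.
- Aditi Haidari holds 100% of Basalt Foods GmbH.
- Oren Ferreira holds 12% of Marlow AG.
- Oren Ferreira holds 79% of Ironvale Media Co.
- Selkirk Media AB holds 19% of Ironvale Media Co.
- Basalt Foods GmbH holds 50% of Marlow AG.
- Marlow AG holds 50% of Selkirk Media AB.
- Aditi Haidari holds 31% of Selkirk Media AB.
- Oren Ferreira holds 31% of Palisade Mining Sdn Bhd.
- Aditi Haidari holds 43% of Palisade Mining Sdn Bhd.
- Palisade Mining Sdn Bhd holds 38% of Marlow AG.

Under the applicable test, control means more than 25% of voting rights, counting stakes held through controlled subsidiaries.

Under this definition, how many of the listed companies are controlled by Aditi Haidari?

Aditi holds 100% of Basalt, so Aditi controls Basalt.
Aditi holds 43% of Palisade, so Aditi controls Palisade.
Basalt and Palisade together hold 50% + 38% = 88% of Marlow, so Aditi controls Marlow.
Marlow and Aditi together hold 50% + 31% = 81% of Selkirk, so Aditi controls Selkirk.
No other company's threshold is met.
Aditi controls 4 companies.

4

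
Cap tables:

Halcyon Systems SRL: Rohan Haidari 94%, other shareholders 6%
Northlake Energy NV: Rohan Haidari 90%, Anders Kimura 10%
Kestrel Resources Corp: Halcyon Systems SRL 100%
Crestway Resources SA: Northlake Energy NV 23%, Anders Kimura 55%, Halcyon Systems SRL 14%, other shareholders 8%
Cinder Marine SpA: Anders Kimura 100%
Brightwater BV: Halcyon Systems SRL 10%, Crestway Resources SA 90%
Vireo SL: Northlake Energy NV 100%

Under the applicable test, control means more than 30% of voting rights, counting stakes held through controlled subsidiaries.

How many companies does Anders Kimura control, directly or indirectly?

3

Anders holds 55% of Crestway, so Anders controls Crestway.
Anders holds 100% of Cinder, so Anders controls Cinder.
Crestway holds 90% of Brightwater, so Anders controls Brightwater.
No other company's threshold is met.
Anders controls 3 companies.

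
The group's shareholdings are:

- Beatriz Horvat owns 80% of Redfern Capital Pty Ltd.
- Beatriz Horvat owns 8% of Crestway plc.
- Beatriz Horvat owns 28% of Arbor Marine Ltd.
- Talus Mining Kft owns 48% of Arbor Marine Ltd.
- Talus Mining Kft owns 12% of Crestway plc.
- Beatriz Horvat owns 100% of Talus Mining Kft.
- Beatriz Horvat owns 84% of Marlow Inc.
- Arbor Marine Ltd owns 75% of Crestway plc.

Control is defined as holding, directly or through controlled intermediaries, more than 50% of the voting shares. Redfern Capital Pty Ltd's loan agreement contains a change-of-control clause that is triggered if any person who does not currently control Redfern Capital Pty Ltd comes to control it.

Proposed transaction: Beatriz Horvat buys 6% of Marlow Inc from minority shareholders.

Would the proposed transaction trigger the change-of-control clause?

The purchase changes only Beatriz's holdings, so Beatriz is the only person who could newly come to control Redfern.
Beatriz holds 80% of Redfern, so Beatriz controls Redfern.
So Beatriz already controls Redfern before the transaction.
After the purchase, Beatriz's direct stake in Marlow rises to 84% + 6% = 90%.
Beatriz controlled Redfern already, so this is not a new person acquiring control; every other person's position is unchanged or reduced.
No new person acquires control, so the clause is not triggered.

No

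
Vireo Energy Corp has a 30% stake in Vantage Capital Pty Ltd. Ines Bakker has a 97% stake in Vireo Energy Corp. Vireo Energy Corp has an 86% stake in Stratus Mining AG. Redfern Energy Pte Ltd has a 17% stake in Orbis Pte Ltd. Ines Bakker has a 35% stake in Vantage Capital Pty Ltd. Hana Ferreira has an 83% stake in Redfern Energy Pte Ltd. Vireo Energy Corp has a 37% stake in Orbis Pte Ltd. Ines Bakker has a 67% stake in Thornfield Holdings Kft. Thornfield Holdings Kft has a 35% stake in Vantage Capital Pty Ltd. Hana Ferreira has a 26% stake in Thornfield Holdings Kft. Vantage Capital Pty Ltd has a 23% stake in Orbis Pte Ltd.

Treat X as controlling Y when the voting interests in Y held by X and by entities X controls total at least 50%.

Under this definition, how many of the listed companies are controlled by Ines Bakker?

Ines holds 67% of Thornfield, so Ines controls Thornfield.
Ines holds 97% of Vireo, so Ines controls Vireo.
Ines and Thornfield and Vireo together hold 35% + 35% + 30% = 100% of Vantage, so Ines controls Vantage.
Vireo and Vantage together hold 37% + 23% = 60% of Orbis, so Ines controls Orbis.
Vireo holds 86% of Stratus, so Ines controls Stratus.
No other company's threshold is met.
Ines controls 5 companies.

5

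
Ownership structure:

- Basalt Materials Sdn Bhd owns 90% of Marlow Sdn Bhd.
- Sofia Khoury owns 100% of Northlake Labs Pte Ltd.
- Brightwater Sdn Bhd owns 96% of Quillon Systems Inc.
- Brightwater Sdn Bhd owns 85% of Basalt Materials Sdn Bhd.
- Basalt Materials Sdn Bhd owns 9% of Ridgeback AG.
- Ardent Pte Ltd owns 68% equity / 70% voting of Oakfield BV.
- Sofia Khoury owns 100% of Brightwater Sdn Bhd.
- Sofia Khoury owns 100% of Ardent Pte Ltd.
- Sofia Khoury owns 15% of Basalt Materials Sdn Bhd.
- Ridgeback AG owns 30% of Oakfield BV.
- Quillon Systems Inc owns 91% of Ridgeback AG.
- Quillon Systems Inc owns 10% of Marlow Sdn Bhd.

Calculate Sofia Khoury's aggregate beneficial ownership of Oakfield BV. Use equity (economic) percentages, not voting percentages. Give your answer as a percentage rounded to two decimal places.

96.91%

Sofia reaches Oakfield along 4 paths.
Via Brightwater → Quillon → Ridgeback: 100% × 96% × 91% × 30% = 26.208%.
Via Basalt → Ridgeback: 15% × 9% × 30% = 0.405%.
Via Brightwater → Basalt → Ridgeback: 100% × 85% × 9% × 30% = 2.295%.
Via Ardent: 100% × 68% = 68%.
Total: 26.208% + 0.405% + 2.295% + 68% = 96.908%.
Rounded: 96.91%.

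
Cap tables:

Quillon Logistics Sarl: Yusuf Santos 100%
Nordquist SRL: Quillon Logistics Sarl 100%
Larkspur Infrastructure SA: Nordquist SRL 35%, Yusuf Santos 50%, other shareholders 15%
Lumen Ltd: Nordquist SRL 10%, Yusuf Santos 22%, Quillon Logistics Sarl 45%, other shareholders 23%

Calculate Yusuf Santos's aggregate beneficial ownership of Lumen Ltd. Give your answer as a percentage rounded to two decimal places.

77.00%

Yusuf reaches Lumen along 3 paths.
Via Quillon → Nordquist: 100% × 100% × 10% = 10%.
Direct stake: 22% = 22%.
Via Quillon: 100% × 45% = 45%.
Total: 10% + 22% + 45% = 77%.
Rounded: 77.00%.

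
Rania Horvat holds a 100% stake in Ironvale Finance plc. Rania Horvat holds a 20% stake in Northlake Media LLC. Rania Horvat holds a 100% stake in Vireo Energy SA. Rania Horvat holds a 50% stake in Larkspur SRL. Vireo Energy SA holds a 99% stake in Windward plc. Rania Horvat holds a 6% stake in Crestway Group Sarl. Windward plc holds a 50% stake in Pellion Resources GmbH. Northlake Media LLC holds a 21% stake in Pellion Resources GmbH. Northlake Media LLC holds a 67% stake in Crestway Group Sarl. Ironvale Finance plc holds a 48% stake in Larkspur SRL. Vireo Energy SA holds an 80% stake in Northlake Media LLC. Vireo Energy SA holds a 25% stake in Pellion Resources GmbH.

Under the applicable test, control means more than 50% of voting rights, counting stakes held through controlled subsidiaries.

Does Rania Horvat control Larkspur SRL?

Rania holds 100% of Ironvale, so Rania controls Ironvale.
Rania and Ironvale together hold 50% + 48% = 98% of Larkspur, so Rania controls Larkspur.

Yes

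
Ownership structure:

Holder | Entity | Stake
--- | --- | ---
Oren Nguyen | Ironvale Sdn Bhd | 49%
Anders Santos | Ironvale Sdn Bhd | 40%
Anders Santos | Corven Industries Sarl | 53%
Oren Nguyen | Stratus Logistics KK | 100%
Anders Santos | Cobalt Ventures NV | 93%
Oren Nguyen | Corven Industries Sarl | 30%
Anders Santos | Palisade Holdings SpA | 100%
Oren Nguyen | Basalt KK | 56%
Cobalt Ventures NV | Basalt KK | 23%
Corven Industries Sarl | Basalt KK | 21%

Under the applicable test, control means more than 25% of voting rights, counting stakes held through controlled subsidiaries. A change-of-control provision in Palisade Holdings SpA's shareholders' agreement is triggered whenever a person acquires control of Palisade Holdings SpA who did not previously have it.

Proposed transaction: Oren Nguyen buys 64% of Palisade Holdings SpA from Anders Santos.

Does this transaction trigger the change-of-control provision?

The purchase adds only to Oren's holdings (Anders's stake shrinks), so Oren is the only person who could newly come to control Palisade.
Oren holds 100% of Stratus, so Oren controls Stratus.
Oren holds 30% of Corven, so Oren controls Corven.
Oren holds 49% of Ironvale, so Oren controls Ironvale.
Oren and Corven together hold 56% + 21% = 77% of Basalt, so Oren controls Basalt.
Neither Oren nor any entity Oren controls holds any voting interest in Palisade.
So before the transaction, Oren does not control Palisade.
After the purchase, Oren holds 64% of Palisade directly, and Anders's stake falls to 36%.
Oren holds 64% of Palisade, so Oren controls Palisade.
Oren did not control Palisade before and does after, so the clause is triggered.

Yes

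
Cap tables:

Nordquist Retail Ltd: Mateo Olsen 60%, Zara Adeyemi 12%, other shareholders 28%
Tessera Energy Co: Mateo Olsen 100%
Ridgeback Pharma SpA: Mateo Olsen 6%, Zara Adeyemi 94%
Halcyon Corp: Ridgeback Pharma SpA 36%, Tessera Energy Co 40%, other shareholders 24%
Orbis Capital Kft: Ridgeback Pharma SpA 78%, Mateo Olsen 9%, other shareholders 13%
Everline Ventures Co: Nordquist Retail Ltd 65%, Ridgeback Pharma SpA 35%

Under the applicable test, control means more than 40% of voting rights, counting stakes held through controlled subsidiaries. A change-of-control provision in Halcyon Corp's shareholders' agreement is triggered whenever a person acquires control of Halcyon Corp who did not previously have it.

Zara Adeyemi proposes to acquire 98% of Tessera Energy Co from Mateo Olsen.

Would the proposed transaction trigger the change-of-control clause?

The purchase adds only to Zara's holdings (Mateo's stake shrinks), so Zara is the only person who could newly come to control Halcyon.
Zara holds 94% of Ridgeback, so Zara controls Ridgeback.
Ridgeback holds 78% of Orbis, so Zara controls Orbis.
In Halcyon, Zara's side holds only 36%, not > 40%.
So before the transaction, Zara does not control Halcyon.
After the purchase, Zara holds 98% of Tessera directly, and Mateo's stake falls to 2%.
Zara holds 98% of Tessera, so Zara controls Tessera.
Ridgeback and Tessera together hold 36% + 40% = 76% of Halcyon, so Zara controls Halcyon.
Zara did not control Halcyon before and does after, so the clause is triggered.

Yes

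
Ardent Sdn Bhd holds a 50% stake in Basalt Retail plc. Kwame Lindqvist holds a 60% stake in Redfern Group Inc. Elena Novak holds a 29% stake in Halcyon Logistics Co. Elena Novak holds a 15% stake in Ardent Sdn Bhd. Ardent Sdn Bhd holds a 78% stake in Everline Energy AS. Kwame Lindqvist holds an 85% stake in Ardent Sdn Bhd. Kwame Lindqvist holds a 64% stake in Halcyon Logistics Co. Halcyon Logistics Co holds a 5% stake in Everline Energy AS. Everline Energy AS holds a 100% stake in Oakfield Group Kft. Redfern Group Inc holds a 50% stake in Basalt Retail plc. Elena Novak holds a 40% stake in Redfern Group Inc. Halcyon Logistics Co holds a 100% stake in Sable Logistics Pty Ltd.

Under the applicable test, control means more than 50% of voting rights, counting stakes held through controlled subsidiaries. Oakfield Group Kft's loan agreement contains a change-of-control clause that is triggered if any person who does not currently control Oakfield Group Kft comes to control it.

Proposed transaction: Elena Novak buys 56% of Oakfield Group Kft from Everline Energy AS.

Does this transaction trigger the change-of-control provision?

Yes

The purchase adds only to Elena's holdings (Everline's stake shrinks), so Elena is the only person who could newly come to control Oakfield.
Elena's largest direct stake is 40% in Redfern, which does not meet the threshold, so Elena controls no company.
Neither Elena nor any entity Elena controls holds any voting interest in Oakfield.
So before the transaction, Elena does not control Oakfield.
After the purchase, Elena holds 56% of Oakfield directly, and Everline's stake falls to 44%.
Elena holds 56% of Oakfield, so Elena controls Oakfield.
Elena did not control Oakfield before and does after, so the clause is triggered.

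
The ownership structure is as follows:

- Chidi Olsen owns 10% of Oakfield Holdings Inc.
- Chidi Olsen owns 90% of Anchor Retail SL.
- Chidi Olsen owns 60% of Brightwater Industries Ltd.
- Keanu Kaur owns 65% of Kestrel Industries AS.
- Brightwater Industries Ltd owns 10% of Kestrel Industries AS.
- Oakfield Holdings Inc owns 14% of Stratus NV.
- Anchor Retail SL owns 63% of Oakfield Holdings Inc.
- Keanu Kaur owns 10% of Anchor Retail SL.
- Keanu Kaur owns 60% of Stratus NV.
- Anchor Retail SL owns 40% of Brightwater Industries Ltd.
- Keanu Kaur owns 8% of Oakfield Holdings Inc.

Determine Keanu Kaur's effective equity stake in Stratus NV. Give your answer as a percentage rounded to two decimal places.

62.00%

Keanu reaches Stratus along 3 paths.
Direct stake: 60% = 60%.
Via Oakfield: 8% × 14% = 1.12%.
Via Anchor → Oakfield: 10% × 63% × 14% = 0.882%.
Total: 60% + 1.12% + 0.882% = 62.002%.
Rounded: 62.00%.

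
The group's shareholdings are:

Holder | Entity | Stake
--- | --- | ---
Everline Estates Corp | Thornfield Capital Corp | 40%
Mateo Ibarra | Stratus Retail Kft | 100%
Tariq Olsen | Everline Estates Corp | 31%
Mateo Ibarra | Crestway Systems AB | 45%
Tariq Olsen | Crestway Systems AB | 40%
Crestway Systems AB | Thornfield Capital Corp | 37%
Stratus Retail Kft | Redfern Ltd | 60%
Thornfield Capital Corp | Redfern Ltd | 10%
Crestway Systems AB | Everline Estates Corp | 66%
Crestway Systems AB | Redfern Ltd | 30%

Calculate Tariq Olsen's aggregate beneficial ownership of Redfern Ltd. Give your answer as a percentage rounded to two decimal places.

15.78%

Tariq reaches Redfern along 4 paths.
Via Everline → Thornfield: 31% × 40% × 10% = 1.24%.
Via Crestway → Everline → Thornfield: 40% × 66% × 40% × 10% = 1.056%.
Via Crestway → Thornfield: 40% × 37% × 10% = 1.48%.
Via Crestway: 40% × 30% = 12%.
Total: 1.24% + 1.056% + 1.48% + 12% = 15.776%.
Rounded: 15.78%.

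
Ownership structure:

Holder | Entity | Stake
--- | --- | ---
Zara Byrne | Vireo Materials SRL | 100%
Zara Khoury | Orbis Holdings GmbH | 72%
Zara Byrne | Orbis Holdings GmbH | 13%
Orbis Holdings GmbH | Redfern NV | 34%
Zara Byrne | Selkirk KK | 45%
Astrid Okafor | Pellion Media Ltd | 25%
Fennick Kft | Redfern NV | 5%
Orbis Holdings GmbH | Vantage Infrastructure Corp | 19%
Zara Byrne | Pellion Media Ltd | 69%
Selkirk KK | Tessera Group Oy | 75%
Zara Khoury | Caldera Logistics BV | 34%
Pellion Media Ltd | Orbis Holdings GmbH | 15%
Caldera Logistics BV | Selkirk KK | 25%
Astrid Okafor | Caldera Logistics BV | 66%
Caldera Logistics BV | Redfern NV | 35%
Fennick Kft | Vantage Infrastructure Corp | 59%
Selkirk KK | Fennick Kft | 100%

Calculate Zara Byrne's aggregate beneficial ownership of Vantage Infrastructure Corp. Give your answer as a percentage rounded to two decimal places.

30.99%

Zara Byrne reaches Vantage along 3 paths.
Via Pellion → Orbis: 69% × 15% × 19% = 1.9665%.
Via Orbis: 13% × 19% = 2.47%.
Via Selkirk → Fennick: 45% × 100% × 59% = 26.55%.
Total: 1.9665% + 2.47% + 26.55% = 30.9865%.
Rounded: 30.99%.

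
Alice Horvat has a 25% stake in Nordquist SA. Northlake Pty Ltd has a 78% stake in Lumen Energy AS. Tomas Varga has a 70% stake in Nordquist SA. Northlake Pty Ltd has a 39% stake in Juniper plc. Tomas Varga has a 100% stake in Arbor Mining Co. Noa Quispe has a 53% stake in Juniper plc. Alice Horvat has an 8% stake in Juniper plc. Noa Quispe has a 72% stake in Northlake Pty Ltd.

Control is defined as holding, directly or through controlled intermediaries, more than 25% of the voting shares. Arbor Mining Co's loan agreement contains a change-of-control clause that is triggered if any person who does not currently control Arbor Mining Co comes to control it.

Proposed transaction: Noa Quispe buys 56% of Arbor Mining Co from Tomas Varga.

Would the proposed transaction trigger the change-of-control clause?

Yes

The purchase adds only to Noa's holdings (Tomas's stake shrinks), so Noa is the only person who could newly come to control Arbor.
Noa holds 72% of Northlake, so Noa controls Northlake.
Noa and Northlake together hold 53% + 39% = 92% of Juniper, so Noa controls Juniper.
Northlake holds 78% of Lumen, so Noa controls Lumen.
Neither Noa nor any entity Noa controls holds any voting interest in Arbor.
So before the transaction, Noa does not control Arbor.
After the purchase, Noa holds 56% of Arbor directly, and Tomas's stake falls to 44%.
Noa holds 56% of Arbor, so Noa controls Arbor.
Noa did not control Arbor before and does after, so the clause is triggered.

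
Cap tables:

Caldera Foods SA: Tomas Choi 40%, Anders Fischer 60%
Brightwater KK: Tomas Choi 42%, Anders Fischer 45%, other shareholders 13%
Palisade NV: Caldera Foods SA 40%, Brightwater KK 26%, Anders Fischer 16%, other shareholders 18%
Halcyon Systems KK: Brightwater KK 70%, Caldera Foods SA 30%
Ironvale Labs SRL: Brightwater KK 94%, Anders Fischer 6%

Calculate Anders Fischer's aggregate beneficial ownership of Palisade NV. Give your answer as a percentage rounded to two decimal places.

51.70%

Anders reaches Palisade along 3 paths.
Via Caldera: 60% × 40% = 24%.
Via Brightwater: 45% × 26% = 11.7%.
Direct stake: 16% = 16%.
Total: 24% + 11.7% + 16% = 51.7%.
Rounded: 51.70%.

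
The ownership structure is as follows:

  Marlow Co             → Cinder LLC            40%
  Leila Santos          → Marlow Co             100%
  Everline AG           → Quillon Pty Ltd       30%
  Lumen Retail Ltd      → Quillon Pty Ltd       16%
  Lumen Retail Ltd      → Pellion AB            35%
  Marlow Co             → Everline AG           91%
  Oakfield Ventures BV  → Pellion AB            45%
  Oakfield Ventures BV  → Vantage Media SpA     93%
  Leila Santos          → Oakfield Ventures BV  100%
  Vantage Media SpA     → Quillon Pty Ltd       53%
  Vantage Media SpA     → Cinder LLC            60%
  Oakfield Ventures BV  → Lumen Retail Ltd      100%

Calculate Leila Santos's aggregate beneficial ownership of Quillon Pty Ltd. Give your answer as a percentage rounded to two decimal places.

92.59%

Leila reaches Quillon along 3 paths.
Via Marlow → Everline: 100% × 91% × 30% = 27.3%.
Via Oakfield → Lumen: 100% × 100% × 16% = 16%.
Via Oakfield → Vantage: 100% × 93% × 53% = 49.29%.
Total: 27.3% + 16% + 49.29% = 92.59%.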